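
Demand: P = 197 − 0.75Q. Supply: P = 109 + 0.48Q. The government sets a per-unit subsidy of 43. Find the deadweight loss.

751.63

Competitive equilibrium: 197 − 0.75Q = 109 + 0.48Q → Q* = 71.5447, P* = 143.3415.
The subsidy lowers effective supply by 43: P = 66 + 0.48Q.
New quantity: 197 − 0.75Q = 66 + 0.48Q → Q' = 106.5041.
Overproduction ΔQ = 106.5041 − 71.5447 = 34.9594; wedge = subsidy = 43.
DWL = ½ × 34.9594 × 43 = 751.63.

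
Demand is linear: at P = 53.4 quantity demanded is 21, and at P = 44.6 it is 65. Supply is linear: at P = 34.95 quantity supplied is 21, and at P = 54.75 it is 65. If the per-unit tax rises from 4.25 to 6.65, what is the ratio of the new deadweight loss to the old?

Demand slope = (44.6 − 53.4)/(65 − 21) = −0.2, so P = 57.6 − 0.2Q.
Supply slope = (54.75 − 34.95)/(65 − 21) = 0.45, so P = 25.5 + 0.45Q.
Competitive equilibrium: 57.6 − 0.2Q = 25.5 + 0.45Q → Q* = 49.3846, P* = 47.7231.
For a per-unit tax t: ΔQ = t/0.65, so DWL = ½·t·(t/0.65) = t²/1.3.
At t = 4.25: DWL = 13.894. At t = 6.65: DWL = 34.017.
Ratio = (6.65/4.25)² = 2.448.

2.448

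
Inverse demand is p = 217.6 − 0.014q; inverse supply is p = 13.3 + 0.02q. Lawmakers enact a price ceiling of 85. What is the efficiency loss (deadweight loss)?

Competitive equilibrium: 217.6 − 0.014q = 13.3 + 0.02q → q* = 6008.8235, p* = 133.4765.
At the ceiling p = 85, quantity supplied = (85 − 13.3)/0.02 = 3585.
Willingness to pay at q' = 3585: 217.6 − 0.014·3585 = 167.41.
Δq = 6008.8235 − 3585 = 2423.8235; wedge = 167.41 − 85 = 82.41.
Welfare loss = ½ × 2423.8235 × 82.41 = 99873.65.

99873.65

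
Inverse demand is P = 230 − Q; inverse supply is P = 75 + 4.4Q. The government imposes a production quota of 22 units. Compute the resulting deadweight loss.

121.34

Competitive equilibrium: 230 − Q = 75 + 4.4Q → Q* = 28.7037, P* = 201.2963.
At Q = 22: demand price = 230 − 1·22 = 208; supply price = 75 + 4.4·22 = 171.8.
ΔQ = 28.7037 − 22 = 6.7037; wedge = 208 − 171.8 = 36.2.
DWL = ½ × 6.7037 × 36.2 = 121.34.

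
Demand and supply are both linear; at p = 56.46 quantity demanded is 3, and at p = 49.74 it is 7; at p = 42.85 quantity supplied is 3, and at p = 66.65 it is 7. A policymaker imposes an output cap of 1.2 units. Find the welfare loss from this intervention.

Demand slope = (49.74 − 56.46)/(7 − 3) = −1.68, so p = 61.5 − 1.68q.
Supply slope = (66.65 − 42.85)/(7 − 3) = 5.95, so p = 25 + 5.95q.
Competitive equilibrium: 61.5 − 1.68q = 25 + 5.95q → q* = 4.7837, p* = 53.4633.
At q = 1.2: demand price = 61.5 − 1.68·1.2 = 59.484; supply price = 25 + 5.95·1.2 = 32.14.
Δq = 4.7837 − 1.2 = 3.5837; wedge = 59.484 − 32.14 = 27.344.
The triangle = ½ × 3.5837 × 27.344 = 49.

49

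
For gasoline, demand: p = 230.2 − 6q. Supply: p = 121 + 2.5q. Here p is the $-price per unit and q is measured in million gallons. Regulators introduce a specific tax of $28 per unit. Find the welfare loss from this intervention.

$46.12 million

Competitive equilibrium: 230.2 − 6q = 121 + 2.5q → q* = 12.8471, p* = 153.1176.
With the tax, the buyer price exceeds the seller price by 28: (230.2 − 6q) − (121 + 2.5q) = 28 → q' = 9.5529.
Δq = 12.8471 − 9.5529 = 3.2942; the wedge equals the tax, 28.
The triangle = ½ × 3.2942 × 28 = $46.12 million.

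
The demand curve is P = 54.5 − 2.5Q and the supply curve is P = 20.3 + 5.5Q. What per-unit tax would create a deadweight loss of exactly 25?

20

Competitive equilibrium: 54.5 − 2.5Q = 20.3 + 5.5Q → Q* = 4.275, P* = 43.8125.
A tax t gives ΔQ = t/8 and wedge t, so DWL = t²/16.
t²/16 = 25 → t² = 400 → t = 20.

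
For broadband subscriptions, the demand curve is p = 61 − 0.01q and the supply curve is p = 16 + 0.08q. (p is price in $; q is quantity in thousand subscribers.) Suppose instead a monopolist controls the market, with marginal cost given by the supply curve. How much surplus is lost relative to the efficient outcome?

Competitive equilibrium: 61 − 0.01q = 16 + 0.08q → q* = 500, p* = 56.
Marginal revenue: MR = 61 − 0.02q. Set MR = MC: 61 − 0.02q = 16 + 0.08q → q_m = 450.
Price p_m = 61 − 0.01·450 = 56.5; MC(q_m) = 16 + 0.08·450 = 52.
Competitive q* = 500, so Δq = 50; wedge = 56.5 − 52 = 4.5.
DWL = ½ × 50 × 4.5 = $112.50 thousand.

$112.50 thousand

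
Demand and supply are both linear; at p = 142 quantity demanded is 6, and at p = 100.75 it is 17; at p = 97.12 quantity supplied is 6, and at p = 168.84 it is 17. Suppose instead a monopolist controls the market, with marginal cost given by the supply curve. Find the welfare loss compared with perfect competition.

39.51

Demand slope = (100.75 − 142)/(17 − 6) = −3.75, so p = 164.5 − 3.75q.
Supply slope = (168.84 − 97.12)/(17 − 6) = 6.52, so p = 58 + 6.52q.
Competitive equilibrium: 164.5 − 3.75q = 58 + 6.52q → q* = 10.37, p* = 125.6125.
Marginal revenue: MR = 164.5 − 7.5q. Set MR = MC: 164.5 − 7.5q = 58 + 6.52q → q_m = 7.5963.
Price p_m = 164.5 − 3.75·7.5963 = 136.0139; MC(q_m) = 58 + 6.52·7.5963 = 107.5279.
Competitive q* = 10.37, so Δq = 2.7737; wedge = 136.0139 − 107.5279 = 28.486.
Welfare loss = ½ × 2.7737 × 28.486 = 39.51.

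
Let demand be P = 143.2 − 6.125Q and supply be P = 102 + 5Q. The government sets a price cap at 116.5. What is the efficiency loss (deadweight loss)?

3.59

Competitive equilibrium: 143.2 − 6.125Q = 102 + 5Q → Q* = 3.7034, P* = 120.5169.
At the ceiling P = 116.5, quantity supplied = (116.5 − 102)/5 = 2.9.
Willingness to pay at Q' = 2.9: 143.2 − 6.125·2.9 = 125.4375.
ΔQ = 3.7034 − 2.9 = 0.8034; wedge = 125.4375 − 116.5 = 8.9375.
DWL = ½ × 0.8034 × 8.9375 = 3.59.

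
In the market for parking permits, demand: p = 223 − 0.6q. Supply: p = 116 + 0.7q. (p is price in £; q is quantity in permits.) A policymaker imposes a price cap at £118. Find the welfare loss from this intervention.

Competitive equilibrium: 223 − 0.6q = 116 + 0.7q → q* = 82.30769, p* = 173.61538.
At the ceiling p = 118, quantity supplied = (118 − 116)/0.7 = 2.85714.
Willingness to pay at q' = 2.85714: 223 − 0.6·2.85714 = 221.28572.
Δq = 82.30769 − 2.85714 = 79.45055; wedge = 221.28572 − 118 = 103.28572.
Welfare loss = ½ × 79.45055 × 103.28572 = £4103.05.

£4103.05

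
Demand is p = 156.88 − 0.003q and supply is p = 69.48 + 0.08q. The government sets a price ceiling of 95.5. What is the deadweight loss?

Competitive equilibrium: 156.88 − 0.003q = 69.48 + 0.08q → q* = 1053.01205, p* = 153.72096.
At the ceiling p = 95.5, quantity supplied = (95.5 − 69.48)/0.08 = 325.25.
Willingness to pay at q' = 325.25: 156.88 − 0.003·325.25 = 155.90425.
Δq = 1053.01205 − 325.25 = 727.76205; wedge = 155.90425 − 95.5 = 60.40425.
Deadweight loss = ½ × 727.76205 × 60.40425 = 21979.96.

21979.96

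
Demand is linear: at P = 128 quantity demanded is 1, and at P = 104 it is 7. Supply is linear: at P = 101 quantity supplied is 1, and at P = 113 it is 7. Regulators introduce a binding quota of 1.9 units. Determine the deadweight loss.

Demand slope = (104 − 128)/(7 − 1) = −4, so P = 132 − 4Q.
Supply slope = (113 − 101)/(7 − 1) = 2, so P = 99 + 2Q.
Competitive equilibrium: 132 − 4Q = 99 + 2Q → Q* = 5.5, P* = 110.
At Q = 1.9: demand price = 132 − 4·1.9 = 124.4; supply price = 99 + 2·1.9 = 102.8.
ΔQ = 5.5 − 1.9 = 3.6; wedge = 124.4 − 102.8 = 21.6.
DWL = ½ × 3.6 × 21.6 = 38.88.

38.88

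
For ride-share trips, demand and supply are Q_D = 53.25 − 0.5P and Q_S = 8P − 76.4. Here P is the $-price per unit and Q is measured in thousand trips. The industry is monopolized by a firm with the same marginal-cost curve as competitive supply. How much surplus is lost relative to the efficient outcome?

$519.90 thousand

In inverse form: demand P = 106.5 − 2Q, supply P = 9.55 + 0.125Q.
Competitive equilibrium: 106.5 − 2Q = 9.55 + 0.125Q → Q* = 45.6235, P* = 15.2529.
Marginal revenue: MR = 106.5 − 4Q. Set MR = MC: 106.5 − 4Q = 9.55 + 0.125Q → Q_m = 23.503.
Price P_m = 106.5 − 2·23.503 = 59.494; MC(Q_m) = 9.55 + 0.125·23.503 = 12.4879.
Competitive Q* = 45.6235, so ΔQ = 22.1205; wedge = 59.494 − 12.4879 = 47.0061.
Deadweight loss = ½ × 22.1205 × 47.0061 = $519.90 thousand.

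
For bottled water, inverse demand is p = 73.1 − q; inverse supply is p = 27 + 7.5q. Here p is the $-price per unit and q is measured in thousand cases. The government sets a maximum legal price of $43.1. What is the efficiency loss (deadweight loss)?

Competitive equilibrium: 73.1 − q = 27 + 7.5q → q* = 5.42353, p* = 67.67647.
At the ceiling p = 43.1, quantity supplied = (43.1 − 27)/7.5 = 2.14667.
Willingness to pay at q' = 2.14667: 73.1 − 1·2.14667 = 70.95333.
Δq = 5.42353 − 2.14667 = 3.27686; wedge = 70.95333 − 43.1 = 27.85333.
DWL = ½ × 3.27686 × 27.85333 = $45.64 thousand.

$45.64 thousand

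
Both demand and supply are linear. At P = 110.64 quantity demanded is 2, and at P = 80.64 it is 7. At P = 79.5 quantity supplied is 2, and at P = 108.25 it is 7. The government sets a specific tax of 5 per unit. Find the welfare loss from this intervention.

1.06

Demand slope = (80.64 − 110.64)/(7 − 2) = −6, so P = 122.64 − 6Q.
Supply slope = (108.25 − 79.5)/(7 − 2) = 5.75, so P = 68 + 5.75Q.
Competitive equilibrium: 122.64 − 6Q = 68 + 5.75Q → Q* = 4.6502, P* = 94.7387.
With the tax, the buyer price exceeds the seller price by 5: (122.64 − 6Q) − (68 + 5.75Q) = 5 → Q' = 4.2247.
ΔQ = 4.6502 − 4.2247 = 0.4255; the wedge equals the tax, 5.
The triangle = ½ × 0.4255 × 5 = 1.06.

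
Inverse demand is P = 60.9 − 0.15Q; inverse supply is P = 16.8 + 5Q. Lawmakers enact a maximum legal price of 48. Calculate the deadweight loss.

Competitive equilibrium: 60.9 − 0.15Q = 16.8 + 5Q → Q* = 8.5631, P* = 59.6155.
At the ceiling P = 48, quantity supplied = (48 − 16.8)/5 = 6.24.
Willingness to pay at Q' = 6.24: 60.9 − 0.15·6.24 = 59.964.
ΔQ = 8.5631 − 6.24 = 2.3231; wedge = 59.964 − 48 = 11.964.
Welfare loss = ½ × 2.3231 × 11.964 = 13.90.

13.90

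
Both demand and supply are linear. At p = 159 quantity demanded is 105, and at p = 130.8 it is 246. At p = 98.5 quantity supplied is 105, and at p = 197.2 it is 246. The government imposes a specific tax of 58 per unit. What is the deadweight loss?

Demand slope = (130.8 − 159)/(246 − 105) = −0.2, so p = 180 − 0.2q.
Supply slope = (197.2 − 98.5)/(246 − 105) = 0.7, so p = 25 + 0.7q.
Competitive equilibrium: 180 − 0.2q = 25 + 0.7q → q* = 172.2222, p* = 145.5556.
With the tax, the buyer price exceeds the seller price by 58: (180 − 0.2q) − (25 + 0.7q) = 58 → q' = 107.7778.
Δq = 172.2222 − 107.7778 = 64.4444; the wedge equals the tax, 58.
DWL = ½ × 64.4444 × 58 = 1868.89.

1868.89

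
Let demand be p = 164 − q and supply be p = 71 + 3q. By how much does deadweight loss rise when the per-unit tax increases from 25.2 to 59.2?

Competitive equilibrium: 164 − q = 71 + 3q → q* = 23.25, p* = 140.75.
For a per-unit tax t: Δq = t/4, so DWL = ½·t·(t/4) = t²/8.
At t = 25.2: DWL = 79.38. At t = 59.2: DWL = 438.08.
Increase = 438.08 − 79.38 = 358.70.

358.70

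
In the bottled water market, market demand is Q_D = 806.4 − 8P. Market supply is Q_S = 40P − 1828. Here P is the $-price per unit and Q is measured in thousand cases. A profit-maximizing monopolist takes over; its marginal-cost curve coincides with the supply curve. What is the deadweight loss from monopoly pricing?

$2090.92 thousand

In inverse form: demand P = 100.8 − 0.125Q, supply P = 45.7 + 0.025Q.
Competitive equilibrium: 100.8 − 0.125Q = 45.7 + 0.025Q → Q* = 367.3333, P* = 54.8833.
Marginal revenue: MR = 100.8 − 0.25Q. Set MR = MC: 100.8 − 0.25Q = 45.7 + 0.025Q → Q_m = 200.3636.
Price P_m = 100.8 − 0.125·200.3636 = 75.7546; MC(Q_m) = 45.7 + 0.025·200.3636 = 50.7091.
Competitive Q* = 367.3333, so ΔQ = 166.9697; wedge = 75.7546 − 50.7091 = 25.0455.
The triangle = ½ × 166.9697 × 25.0455 = $2090.92 thousand.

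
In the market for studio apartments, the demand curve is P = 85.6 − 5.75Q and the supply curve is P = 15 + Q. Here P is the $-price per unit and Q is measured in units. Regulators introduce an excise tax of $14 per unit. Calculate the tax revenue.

$117.39

Competitive equilibrium: 85.6 − 5.75Q = 15 + Q → Q* = 10.4593, P* = 25.4593.
With the tax, the buyer price exceeds the seller price by 14: (85.6 − 5.75Q) − (15 + Q) = 14 → Q' = 8.3852.
Tax revenue = 14 × 8.3852 = $117.39.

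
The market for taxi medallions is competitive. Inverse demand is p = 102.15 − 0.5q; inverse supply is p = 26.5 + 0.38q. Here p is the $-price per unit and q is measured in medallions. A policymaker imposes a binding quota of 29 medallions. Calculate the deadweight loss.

$1427.85

Competitive equilibrium: 102.15 − 0.5q = 26.5 + 0.38q → q* = 85.9659, p* = 59.167.
At q = 29: demand price = 102.15 − 0.5·29 = 87.65; supply price = 26.5 + 0.38·29 = 37.52.
Δq = 85.9659 − 29 = 56.9659; wedge = 87.65 − 37.52 = 50.13.
Welfare loss = ½ × 56.9659 × 50.13 = $1427.85.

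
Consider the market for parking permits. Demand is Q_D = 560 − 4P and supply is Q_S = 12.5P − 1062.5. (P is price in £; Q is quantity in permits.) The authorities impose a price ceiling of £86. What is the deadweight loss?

In inverse form: demand P = 140 − 0.25Q, supply P = 85 + 0.08Q.
Competitive equilibrium: 140 − 0.25Q = 85 + 0.08Q → Q* = 166.66667, P* = 98.33333.
At the ceiling P = 86, quantity supplied = (86 − 85)/0.08 = 12.5.
Willingness to pay at Q' = 12.5: 140 − 0.25·12.5 = 136.875.
ΔQ = 166.66667 − 12.5 = 154.16667; wedge = 136.875 − 86 = 50.875.
Welfare loss = ½ × 154.16667 × 50.875 = £3921.61.

£3921.61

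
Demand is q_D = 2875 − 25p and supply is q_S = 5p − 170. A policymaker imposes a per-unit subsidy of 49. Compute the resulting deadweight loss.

5002.08

In inverse form: demand p = 115 − 0.04q, supply p = 34 + 0.2q.
Competitive equilibrium: 115 − 0.04q = 34 + 0.2q → q* = 337.5, p* = 101.5.
The subsidy lowers effective supply by 49: p = 0.2q − 15.
New quantity: 115 − 0.04q = 0.2q − 15 → q' = 541.6667.
Overproduction Δq = 541.6667 − 337.5 = 204.1667; wedge = subsidy = 49.
Welfare loss = ½ × 204.1667 × 49 = 5002.08.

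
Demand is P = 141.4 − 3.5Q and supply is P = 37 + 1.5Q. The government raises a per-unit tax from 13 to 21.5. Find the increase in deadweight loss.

Competitive equilibrium: 141.4 − 3.5Q = 37 + 1.5Q → Q* = 20.88, P* = 68.32.
For a per-unit tax t: ΔQ = t/5, so DWL = ½·t·(t/5) = t²/10.
At t = 13: DWL = 16.9. At t = 21.5: DWL = 46.225.
Increase = 46.225 − 16.9 = 29.325.

29.325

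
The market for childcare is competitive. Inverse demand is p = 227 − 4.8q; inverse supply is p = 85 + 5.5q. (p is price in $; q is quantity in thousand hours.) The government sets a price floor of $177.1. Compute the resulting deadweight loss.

Competitive equilibrium: 227 − 4.8q = 85 + 5.5q → q* = 13.78641, p* = 160.82524.
At the floor p = 177.1, quantity demanded = (227 − 177.1)/4.8 = 10.39583.
Sellers' marginal cost at q' = 10.39583: 85 + 5.5·10.39583 = 142.17707.
Δq = 13.78641 − 10.39583 = 3.39058; wedge = 177.1 − 142.17707 = 34.92293.
The triangle = ½ × 3.39058 × 34.92293 = $59.20 thousand.

$59.20 thousand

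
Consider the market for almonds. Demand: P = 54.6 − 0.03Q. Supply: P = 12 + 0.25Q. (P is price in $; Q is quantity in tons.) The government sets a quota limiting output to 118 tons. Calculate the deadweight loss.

Competitive equilibrium: 54.6 − 0.03Q = 12 + 0.25Q → Q* = 152.1429, P* = 50.0357.
At Q = 118: demand price = 54.6 − 0.03·118 = 51.06; supply price = 12 + 0.25·118 = 41.5.
ΔQ = 152.1429 − 118 = 34.1429; wedge = 51.06 − 41.5 = 9.56.
Deadweight loss = ½ × 34.1429 × 9.56 = $163.20.

$163.20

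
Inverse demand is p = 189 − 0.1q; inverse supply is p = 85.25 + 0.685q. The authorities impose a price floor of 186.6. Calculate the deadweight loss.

4592.17

Competitive equilibrium: 189 − 0.1q = 85.25 + 0.685q → q* = 132.1656, p* = 175.7834.
At the floor p = 186.6, quantity demanded = (189 − 186.6)/0.1 = 24.
Sellers' marginal cost at q' = 24: 85.25 + 0.685·24 = 101.69.
Δq = 132.1656 − 24 = 108.1656; wedge = 186.6 − 101.69 = 84.91.
DWL = ½ × 108.1656 × 84.91 = 4592.17.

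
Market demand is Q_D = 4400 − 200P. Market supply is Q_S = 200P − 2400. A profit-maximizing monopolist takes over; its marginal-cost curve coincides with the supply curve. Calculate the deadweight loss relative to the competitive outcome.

555.56

In inverse form: demand P = 22 − 0.005Q, supply P = 12 + 0.005Q.
Competitive equilibrium: 22 − 0.005Q = 12 + 0.005Q → Q* = 1000, P* = 17.
Marginal revenue: MR = 22 − 0.01Q. Set MR = MC: 22 − 0.01Q = 12 + 0.005Q → Q_m = 666.66667.
Price P_m = 22 − 0.005·666.66667 = 18.66667; MC(Q_m) = 12 + 0.005·666.66667 = 15.33333.
Competitive Q* = 1000, so ΔQ = 333.33333; wedge = 18.66667 − 15.33333 = 3.33334.
Welfare loss = ½ × 333.33333 × 3.33334 = 555.56.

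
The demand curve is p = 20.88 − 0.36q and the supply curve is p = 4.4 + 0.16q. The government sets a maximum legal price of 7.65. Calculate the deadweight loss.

33.67

Competitive equilibrium: 20.88 − 0.36q = 4.4 + 0.16q → q* = 31.6923, p* = 9.4708.
At the ceiling p = 7.65, quantity supplied = (7.65 − 4.4)/0.16 = 20.3125.
Willingness to pay at q' = 20.3125: 20.88 − 0.36·20.3125 = 13.5675.
Δq = 31.6923 − 20.3125 = 11.3798; wedge = 13.5675 − 7.65 = 5.9175.
Welfare loss = ½ × 11.3798 × 5.9175 = 33.67.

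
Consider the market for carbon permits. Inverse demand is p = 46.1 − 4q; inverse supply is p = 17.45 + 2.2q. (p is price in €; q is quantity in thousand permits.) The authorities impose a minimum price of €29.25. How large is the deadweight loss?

€0.52 thousand

Competitive equilibrium: 46.1 − 4q = 17.45 + 2.2q → q* = 4.621, p* = 27.6161.
At the floor p = 29.25, quantity demanded = (46.1 − 29.25)/4 = 4.2125.
Sellers' marginal cost at q' = 4.2125: 17.45 + 2.2·4.2125 = 26.7175.
Δq = 4.621 − 4.2125 = 0.4085; wedge = 29.25 − 26.7175 = 2.5325.
Welfare loss = ½ × 0.4085 × 2.5325 = €0.52 thousand.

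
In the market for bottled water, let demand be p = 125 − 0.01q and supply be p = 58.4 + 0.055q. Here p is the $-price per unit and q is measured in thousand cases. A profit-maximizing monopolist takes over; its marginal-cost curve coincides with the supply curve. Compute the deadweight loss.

$606.57 thousand

Competitive equilibrium: 125 − 0.01q = 58.4 + 0.055q → q* = 1024.6154, p* = 114.7538.
Marginal revenue: MR = 125 − 0.02q. Set MR = MC: 125 − 0.02q = 58.4 + 0.055q → q_m = 888.
Price p_m = 125 − 0.01·888 = 116.12; MC(q_m) = 58.4 + 0.055·888 = 107.24.
Competitive q* = 1024.6154, so Δq = 136.6154; wedge = 116.12 − 107.24 = 8.88.
Deadweight loss = ½ × 136.6154 × 8.88 = $606.57 thousand.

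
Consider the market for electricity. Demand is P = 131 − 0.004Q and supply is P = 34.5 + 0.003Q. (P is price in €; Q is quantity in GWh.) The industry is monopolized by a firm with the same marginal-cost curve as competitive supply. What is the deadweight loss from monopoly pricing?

Competitive equilibrium: 131 − 0.004Q = 34.5 + 0.003Q → Q* = 13785.71429, P* = 75.85714.
Marginal revenue: MR = 131 − 0.008Q. Set MR = MC: 131 − 0.008Q = 34.5 + 0.003Q → Q_m = 8772.72727.
Price P_m = 131 − 0.004·8772.72727 = 95.90909; MC(Q_m) = 34.5 + 0.003·8772.72727 = 60.81818.
Competitive Q* = 13785.71429, so ΔQ = 5012.98702; wedge = 95.90909 − 60.81818 = 35.09091.
Welfare loss = ½ × 5012.98702 × 35.09091 = €87955.14.

€87955.14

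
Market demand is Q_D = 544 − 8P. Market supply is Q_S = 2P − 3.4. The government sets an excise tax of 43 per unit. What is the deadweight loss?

In inverse form: demand P = 68 − 0.125Q, supply P = 1.7 + 0.5Q.
Competitive equilibrium: 68 − 0.125Q = 1.7 + 0.5Q → Q* = 106.08, P* = 54.74.
With the tax, the buyer price exceeds the seller price by 43: (68 − 0.125Q) − (1.7 + 0.5Q) = 43 → Q' = 37.28.
ΔQ = 106.08 − 37.28 = 68.8; the wedge equals the tax, 43.
Deadweight loss = ½ × 68.8 × 43 = 1479.20.

1479.20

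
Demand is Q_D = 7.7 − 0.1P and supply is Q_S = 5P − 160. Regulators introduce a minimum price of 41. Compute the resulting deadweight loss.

3.36

In inverse form: demand P = 77 − 10Q, supply P = 32 + 0.2Q.
Competitive equilibrium: 77 − 10Q = 32 + 0.2Q → Q* = 4.4118, P* = 32.8824.
At the floor P = 41, quantity demanded = (77 − 41)/10 = 3.6.
Sellers' marginal cost at Q' = 3.6: 32 + 0.2·3.6 = 32.72.
ΔQ = 4.4118 − 3.6 = 0.8118; wedge = 41 − 32.72 = 8.28.
Deadweight loss = ½ × 0.8118 × 8.28 = 3.36.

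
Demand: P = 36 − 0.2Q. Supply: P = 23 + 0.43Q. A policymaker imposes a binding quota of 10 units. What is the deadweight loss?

35.63

Competitive equilibrium: 36 − 0.2Q = 23 + 0.43Q → Q* = 20.6349, P* = 31.873.
At Q = 10: demand price = 36 − 0.2·10 = 34; supply price = 23 + 0.43·10 = 27.3.
ΔQ = 20.6349 − 10 = 10.6349; wedge = 34 − 27.3 = 6.7.
Deadweight loss = ½ × 10.6349 × 6.7 = 35.63.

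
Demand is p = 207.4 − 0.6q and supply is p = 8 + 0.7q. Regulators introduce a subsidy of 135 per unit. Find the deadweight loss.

Competitive equilibrium: 207.4 − 0.6q = 8 + 0.7q → q* = 153.3846, p* = 115.3692.
The subsidy lowers effective supply by 135: p = 0.7q − 127.
New quantity: 207.4 − 0.6q = 0.7q − 127 → q' = 257.2308.
Overproduction Δq = 257.2308 − 153.3846 = 103.8462; wedge = subsidy = 135.
Welfare loss = ½ × 103.8462 × 135 = 7009.62.

7009.62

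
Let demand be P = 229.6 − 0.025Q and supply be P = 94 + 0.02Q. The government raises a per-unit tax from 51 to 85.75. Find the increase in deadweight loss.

Competitive equilibrium: 229.6 − 0.025Q = 94 + 0.02Q → Q* = 3013.3333, P* = 154.2667.
For a per-unit tax t: ΔQ = t/0.045, so DWL = ½·t·(t/0.045) = t²/0.09.
At t = 51: DWL = 28900. At t = 85.75: DWL = 81700.694.
Increase = 81700.694 − 28900 = 52800.69.

52800.69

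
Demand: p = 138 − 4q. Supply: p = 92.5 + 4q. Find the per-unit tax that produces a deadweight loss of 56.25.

30

Competitive equilibrium: 138 − 4q = 92.5 + 4q → q* = 5.6875, p* = 115.25.
A tax t gives Δq = t/8 and wedge t, so DWL = t²/16.
t²/16 = 56.25 → t² = 900 → t = 30.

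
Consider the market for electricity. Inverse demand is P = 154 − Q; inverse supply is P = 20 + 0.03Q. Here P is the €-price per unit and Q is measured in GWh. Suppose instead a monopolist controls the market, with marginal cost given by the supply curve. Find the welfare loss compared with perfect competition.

€2115.19

Competitive equilibrium: 154 − Q = 20 + 0.03Q → Q* = 130.0971, P* = 23.9029.
Marginal revenue: MR = 154 − 2Q. Set MR = MC: 154 − 2Q = 20 + 0.03Q → Q_m = 66.0099.
Price P_m = 154 − 1·66.0099 = 87.9901; MC(Q_m) = 20 + 0.03·66.0099 = 21.9803.
Competitive Q* = 130.0971, so ΔQ = 64.0872; wedge = 87.9901 − 21.9803 = 66.0098.
Welfare loss = ½ × 64.0872 × 66.0098 = €2115.19.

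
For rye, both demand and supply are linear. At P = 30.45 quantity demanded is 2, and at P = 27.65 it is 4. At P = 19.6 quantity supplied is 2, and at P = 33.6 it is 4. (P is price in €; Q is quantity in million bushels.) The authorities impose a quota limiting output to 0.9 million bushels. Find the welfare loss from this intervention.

€24.02 million

Demand slope = (27.65 − 30.45)/(4 − 2) = −1.4, so P = 33.25 − 1.4Q.
Supply slope = (33.6 − 19.6)/(4 − 2) = 7, so P = 5.6 + 7Q.
Competitive equilibrium: 33.25 − 1.4Q = 5.6 + 7Q → Q* = 3.2917, P* = 28.6417.
At Q = 0.9: demand price = 33.25 − 1.4·0.9 = 31.99; supply price = 5.6 + 7·0.9 = 11.9.
ΔQ = 3.2917 − 0.9 = 2.3917; wedge = 31.99 − 11.9 = 20.09.
Welfare loss = ½ × 2.3917 × 20.09 = €24.02 million.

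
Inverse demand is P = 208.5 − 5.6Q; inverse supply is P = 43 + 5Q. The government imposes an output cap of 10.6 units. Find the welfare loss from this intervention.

133.20

Competitive equilibrium: 208.5 − 5.6Q = 43 + 5Q → Q* = 15.6132, P* = 121.066.
At Q = 10.6: demand price = 208.5 − 5.6·10.6 = 149.14; supply price = 43 + 5·10.6 = 96.
ΔQ = 15.6132 − 10.6 = 5.0132; wedge = 149.14 − 96 = 53.14.
Deadweight loss = ½ × 5.0132 × 53.14 = 133.20.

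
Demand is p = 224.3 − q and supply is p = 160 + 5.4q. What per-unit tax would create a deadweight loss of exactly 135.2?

Competitive equilibrium: 224.3 − q = 160 + 5.4q → q* = 10.0469, p* = 214.2531.
A tax t gives Δq = t/6.4 and wedge t, so DWL = t²/12.8.
t²/12.8 = 135.2 → t² = 1730.56 → t = 41.6.

41.6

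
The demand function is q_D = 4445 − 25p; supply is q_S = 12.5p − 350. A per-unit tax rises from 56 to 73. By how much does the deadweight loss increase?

In inverse form: demand p = 177.8 − 0.04q, supply p = 28 + 0.08q.
Competitive equilibrium: 177.8 − 0.04q = 28 + 0.08q → q* = 1248.3333, p* = 127.8667.
For a per-unit tax t: Δq = t/0.12, so DWL = ½·t·(t/0.12) = t²/0.24.
At t = 56: DWL = 13066.667. At t = 73: DWL = 22204.167.
Increase = 22204.167 − 13066.667 = 9137.50.

9137.50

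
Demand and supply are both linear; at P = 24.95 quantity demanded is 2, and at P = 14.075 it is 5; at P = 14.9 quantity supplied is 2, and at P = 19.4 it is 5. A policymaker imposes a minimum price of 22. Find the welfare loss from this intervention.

3.37

Demand slope = (14.075 − 24.95)/(5 − 2) = −3.625, so P = 32.2 − 3.625Q.
Supply slope = (19.4 − 14.9)/(5 − 2) = 1.5, so P = 11.9 + 1.5Q.
Competitive equilibrium: 32.2 − 3.625Q = 11.9 + 1.5Q → Q* = 3.961, P* = 17.8415.
At the floor P = 22, quantity demanded = (32.2 − 22)/3.625 = 2.8138.
Sellers' marginal cost at Q' = 2.8138: 11.9 + 1.5·2.8138 = 16.1207.
ΔQ = 3.961 − 2.8138 = 1.1472; wedge = 22 − 16.1207 = 5.8793.
Welfare loss = ½ × 1.1472 × 5.8793 = 3.37.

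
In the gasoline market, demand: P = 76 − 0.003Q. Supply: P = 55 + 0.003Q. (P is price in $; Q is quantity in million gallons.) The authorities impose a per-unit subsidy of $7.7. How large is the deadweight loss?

$4940.83 million

Competitive equilibrium: 76 − 0.003Q = 55 + 0.003Q → Q* = 3500, P* = 65.5.
The subsidy lowers effective supply by 7.7: P = 47.3 + 0.003Q.
New quantity: 76 − 0.003Q = 47.3 + 0.003Q → Q' = 4783.3333.
Overproduction ΔQ = 4783.3333 − 3500 = 1283.3333; wedge = subsidy = 7.7.
The triangle = ½ × 1283.3333 × 7.7 = $4940.83 million.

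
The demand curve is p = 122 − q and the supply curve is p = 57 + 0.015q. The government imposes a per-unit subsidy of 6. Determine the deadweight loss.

Competitive equilibrium: 122 − q = 57 + 0.015q → q* = 64.0394, p* = 57.9606.
The subsidy lowers effective supply by 6: p = 51 + 0.015q.
New quantity: 122 − q = 51 + 0.015q → q' = 69.9507.
Overproduction Δq = 69.9507 − 64.0394 = 5.9113; wedge = subsidy = 6.
The triangle = ½ × 5.9113 × 6 = 17.73.

17.73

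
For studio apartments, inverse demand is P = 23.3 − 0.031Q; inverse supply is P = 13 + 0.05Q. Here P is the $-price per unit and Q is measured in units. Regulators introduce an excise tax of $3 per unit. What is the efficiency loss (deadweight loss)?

Competitive equilibrium: 23.3 − 0.031Q = 13 + 0.05Q → Q* = 127.1605, P* = 19.358.
With the tax, the buyer price exceeds the seller price by 3: (23.3 − 0.031Q) − (13 + 0.05Q) = 3 → Q' = 90.1235.
ΔQ = 127.1605 − 90.1235 = 37.037; the wedge equals the tax, 3.
DWL = ½ × 37.037 × 3 = $55.56.

$55.56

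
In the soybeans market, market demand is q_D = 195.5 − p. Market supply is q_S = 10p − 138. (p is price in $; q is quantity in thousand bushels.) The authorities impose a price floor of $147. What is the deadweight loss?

In inverse form: demand p = 195.5 − q, supply p = 13.8 + 0.1q.
Competitive equilibrium: 195.5 − q = 13.8 + 0.1q → q* = 165.18182, p* = 30.31818.
At the floor p = 147, quantity demanded = (195.5 − 147)/1 = 48.5.
Sellers' marginal cost at q' = 48.5: 13.8 + 0.1·48.5 = 18.65.
Δq = 165.18182 − 48.5 = 116.68182; wedge = 147 − 18.65 = 128.35.
Deadweight loss = ½ × 116.68182 × 128.35 = $7488.06 thousand.

$7488.06 thousand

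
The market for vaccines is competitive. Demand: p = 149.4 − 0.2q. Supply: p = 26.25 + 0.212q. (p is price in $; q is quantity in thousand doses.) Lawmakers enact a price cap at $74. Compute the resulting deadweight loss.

$1118.08 thousand

Competitive equilibrium: 149.4 − 0.2q = 26.25 + 0.212q → q* = 298.9078, p* = 89.6184.
At the ceiling p = 74, quantity supplied = (74 − 26.25)/0.212 = 225.2358.
Willingness to pay at q' = 225.2358: 149.4 − 0.2·225.2358 = 104.3528.
Δq = 298.9078 − 225.2358 = 73.672; wedge = 104.3528 − 74 = 30.3528.
DWL = ½ × 73.672 × 30.3528 = $1118.08 thousand.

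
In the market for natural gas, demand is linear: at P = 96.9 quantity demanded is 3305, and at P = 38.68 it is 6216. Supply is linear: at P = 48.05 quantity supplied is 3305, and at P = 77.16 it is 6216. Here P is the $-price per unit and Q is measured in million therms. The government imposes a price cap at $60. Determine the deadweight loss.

Demand slope = (38.68 − 96.9)/(6216 − 3305) = −0.02, so P = 163 − 0.02Q.
Supply slope = (77.16 − 48.05)/(6216 − 3305) = 0.01, so P = 15 + 0.01Q.
Competitive equilibrium: 163 − 0.02Q = 15 + 0.01Q → Q* = 4933.3333, P* = 64.3333.
At the ceiling P = 60, quantity supplied = (60 − 15)/0.01 = 4500.
Willingness to pay at Q' = 4500: 163 − 0.02·4500 = 73.
ΔQ = 4933.3333 − 4500 = 433.3333; wedge = 73 − 60 = 13.
The triangle = ½ × 433.3333 × 13 = $2816.67 million.

$2816.67 million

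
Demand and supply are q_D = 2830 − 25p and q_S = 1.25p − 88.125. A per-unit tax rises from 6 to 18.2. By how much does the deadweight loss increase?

175.74

In inverse form: demand p = 113.2 − 0.04q, supply p = 70.5 + 0.8q.
Competitive equilibrium: 113.2 − 0.04q = 70.5 + 0.8q → q* = 50.8333, p* = 111.1667.
For a per-unit tax t: Δq = t/0.84, so DWL = ½·t·(t/0.84) = t²/1.68.
At t = 6: DWL = 21.429. At t = 18.2: DWL = 197.167.
Increase = 197.167 − 21.429 = 175.74.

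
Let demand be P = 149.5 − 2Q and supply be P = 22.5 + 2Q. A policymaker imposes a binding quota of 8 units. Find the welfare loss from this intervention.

Competitive equilibrium: 149.5 − 2Q = 22.5 + 2Q → Q* = 31.75, P* = 86.
At Q = 8: demand price = 149.5 − 2·8 = 133.5; supply price = 22.5 + 2·8 = 38.5.
ΔQ = 31.75 − 8 = 23.75; wedge = 133.5 − 38.5 = 95.
DWL = ½ × 23.75 × 95 = 1128.125.

1128.125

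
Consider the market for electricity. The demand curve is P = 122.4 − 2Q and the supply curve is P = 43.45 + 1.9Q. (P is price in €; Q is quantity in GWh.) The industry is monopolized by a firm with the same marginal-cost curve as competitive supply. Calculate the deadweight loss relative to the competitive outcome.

Competitive equilibrium: 122.4 − 2Q = 43.45 + 1.9Q → Q* = 20.24359, P* = 81.91282.
Marginal revenue: MR = 122.4 − 4Q. Set MR = MC: 122.4 − 4Q = 43.45 + 1.9Q → Q_m = 13.38136.
Price P_m = 122.4 − 2·13.38136 = 95.63728; MC(Q_m) = 43.45 + 1.9·13.38136 = 68.87458.
Competitive Q* = 20.24359, so ΔQ = 6.86223; wedge = 95.63728 − 68.87458 = 26.7627.
Welfare loss = ½ × 6.86223 × 26.7627 = €91.83.

€91.83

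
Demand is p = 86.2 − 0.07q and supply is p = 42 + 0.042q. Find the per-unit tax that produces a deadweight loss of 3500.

Competitive equilibrium: 86.2 − 0.07q = 42 + 0.042q → q* = 394.6429, p* = 58.575.
A tax t gives Δq = t/0.112 and wedge t, so DWL = t²/0.224.
t²/0.224 = 3500 → t² = 784 → t = 28.

28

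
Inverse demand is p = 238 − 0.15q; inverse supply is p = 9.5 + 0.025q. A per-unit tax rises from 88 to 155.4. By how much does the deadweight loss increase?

46871.89

Competitive equilibrium: 238 − 0.15q = 9.5 + 0.025q → q* = 1305.7143, p* = 42.1429.
For a per-unit tax t: Δq = t/0.175, so DWL = ½·t·(t/0.175) = t²/0.35.
At t = 88: DWL = 22125.714. At t = 155.4: DWL = 68997.6.
Increase = 68997.6 − 22125.714 = 46871.89.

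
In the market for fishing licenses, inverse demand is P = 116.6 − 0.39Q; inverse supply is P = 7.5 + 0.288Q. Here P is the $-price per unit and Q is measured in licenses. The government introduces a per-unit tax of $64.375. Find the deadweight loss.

Competitive equilibrium: 116.6 − 0.39Q = 7.5 + 0.288Q → Q* = 160.9145, P* = 53.8434.
With the tax, the buyer price exceeds the seller price by 64.375: (116.6 − 0.39Q) − (7.5 + 0.288Q) = 64.375 → Q' = 65.9661.
ΔQ = 160.9145 − 65.9661 = 94.9484; the wedge equals the tax, 64.375.
The triangle = ½ × 94.9484 × 64.375 = $3056.15.

$3056.15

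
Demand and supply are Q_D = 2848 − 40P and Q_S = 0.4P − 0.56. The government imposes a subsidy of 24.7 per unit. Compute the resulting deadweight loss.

In inverse form: demand P = 71.2 − 0.025Q, supply P = 1.4 + 2.5Q.
Competitive equilibrium: 71.2 − 0.025Q = 1.4 + 2.5Q → Q* = 27.6436, P* = 70.5089.
The subsidy lowers effective supply by 24.7: P = 2.5Q − 23.3.
New quantity: 71.2 − 0.025Q = 2.5Q − 23.3 → Q' = 37.4257.
Overproduction ΔQ = 37.4257 − 27.6436 = 9.7821; wedge = subsidy = 24.7.
DWL = ½ × 9.7821 × 24.7 = 120.81.

120.81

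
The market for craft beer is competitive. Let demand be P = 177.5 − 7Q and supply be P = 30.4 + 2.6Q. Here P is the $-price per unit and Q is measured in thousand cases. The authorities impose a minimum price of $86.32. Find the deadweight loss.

$25.33 thousand

Competitive equilibrium: 177.5 − 7Q = 30.4 + 2.6Q → Q* = 15.3229, P* = 70.2396.
At the floor P = 86.32, quantity demanded = (177.5 − 86.32)/7 = 13.0257.
Sellers' marginal cost at Q' = 13.0257: 30.4 + 2.6·13.0257 = 64.2668.
ΔQ = 15.3229 − 13.0257 = 2.2972; wedge = 86.32 − 64.2668 = 22.0532.
DWL = ½ × 2.2972 × 22.0532 = $25.33 thousand.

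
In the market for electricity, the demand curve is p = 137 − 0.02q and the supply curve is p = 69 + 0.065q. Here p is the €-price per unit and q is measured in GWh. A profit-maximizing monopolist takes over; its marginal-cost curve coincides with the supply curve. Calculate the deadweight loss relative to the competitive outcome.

€986.85

Competitive equilibrium: 137 − 0.02q = 69 + 0.065q → q* = 800, p* = 121.
Marginal revenue: MR = 137 − 0.04q. Set MR = MC: 137 − 0.04q = 69 + 0.065q → q_m = 647.619.
Price p_m = 137 − 0.02·647.619 = 124.0476; MC(q_m) = 69 + 0.065·647.619 = 111.0952.
Competitive q* = 800, so Δq = 152.381; wedge = 124.0476 − 111.0952 = 12.9524.
DWL = ½ × 152.381 × 12.9524 = €986.85.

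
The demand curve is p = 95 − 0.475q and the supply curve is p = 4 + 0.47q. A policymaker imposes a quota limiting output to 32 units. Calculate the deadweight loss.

Competitive equilibrium: 95 − 0.475q = 4 + 0.47q → q* = 96.2963, p* = 49.2593.
At q = 32: demand price = 95 − 0.475·32 = 79.8; supply price = 4 + 0.47·32 = 19.04.
Δq = 96.2963 − 32 = 64.2963; wedge = 79.8 − 19.04 = 60.76.
DWL = ½ × 64.2963 × 60.76 = 1953.32.

1953.32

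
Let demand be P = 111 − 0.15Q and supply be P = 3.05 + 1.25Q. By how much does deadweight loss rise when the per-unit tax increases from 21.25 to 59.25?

1092.50

Competitive equilibrium: 111 − 0.15Q = 3.05 + 1.25Q → Q* = 77.1071, P* = 99.4339.
For a per-unit tax t: ΔQ = t/1.4, so DWL = ½·t·(t/1.4) = t²/2.8.
At t = 21.25: DWL = 161.272. At t = 59.25: DWL = 1253.772.
Increase = 1253.772 − 161.272 = 1092.50.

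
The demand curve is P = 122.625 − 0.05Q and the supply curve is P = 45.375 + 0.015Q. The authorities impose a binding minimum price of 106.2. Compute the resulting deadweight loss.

Competitive equilibrium: 122.625 − 0.05Q = 45.375 + 0.015Q → Q* = 1188.4615, P* = 63.2019.
At the floor P = 106.2, quantity demanded = (122.625 − 106.2)/0.05 = 328.5.
Sellers' marginal cost at Q' = 328.5: 45.375 + 0.015·328.5 = 50.3025.
ΔQ = 1188.4615 − 328.5 = 859.9615; wedge = 106.2 − 50.3025 = 55.8975.
Welfare loss = ½ × 859.9615 × 55.8975 = 24034.85.

24034.85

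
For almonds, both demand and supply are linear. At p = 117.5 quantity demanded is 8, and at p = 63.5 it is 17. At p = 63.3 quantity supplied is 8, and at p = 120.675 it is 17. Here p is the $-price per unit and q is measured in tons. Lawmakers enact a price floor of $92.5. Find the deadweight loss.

$0.28

Demand slope = (63.5 − 117.5)/(17 − 8) = −6, so p = 165.5 − 6q.
Supply slope = (120.675 − 63.3)/(17 − 8) = 6.375, so p = 12.3 + 6.375q.
Competitive equilibrium: 165.5 − 6q = 12.3 + 6.375q → q* = 12.3798, p* = 91.2212.
At the floor p = 92.5, quantity demanded = (165.5 − 92.5)/6 = 12.1667.
Sellers' marginal cost at q' = 12.1667: 12.3 + 6.375·12.1667 = 89.8627.
Δq = 12.3798 − 12.1667 = 0.2131; wedge = 92.5 − 89.8627 = 2.6373.
Welfare loss = ½ × 0.2131 × 2.6373 = $0.28.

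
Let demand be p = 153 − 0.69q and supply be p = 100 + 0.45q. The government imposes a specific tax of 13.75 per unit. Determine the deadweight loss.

Competitive equilibrium: 153 − 0.69q = 100 + 0.45q → q* = 46.4912, p* = 120.9211.
With the tax, the buyer price exceeds the seller price by 13.75: (153 − 0.69q) − (100 + 0.45q) = 13.75 → q' = 34.4298.
Δq = 46.4912 − 34.4298 = 12.0614; the wedge equals the tax, 13.75.
The triangle = ½ × 12.0614 × 13.75 = 82.92.

82.92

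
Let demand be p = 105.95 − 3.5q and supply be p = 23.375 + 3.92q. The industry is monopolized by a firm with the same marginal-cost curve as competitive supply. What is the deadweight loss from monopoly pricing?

47.20

Competitive equilibrium: 105.95 − 3.5q = 23.375 + 3.92q → q* = 11.1287, p* = 66.9995.
Marginal revenue: MR = 105.95 − 7q. Set MR = MC: 105.95 − 7q = 23.375 + 3.92q → q_m = 7.5618.
Price p_m = 105.95 − 3.5·7.5618 = 79.4837; MC(q_m) = 23.375 + 3.92·7.5618 = 53.0173.
Competitive q* = 11.1287, so Δq = 3.5669; wedge = 79.4837 − 53.0173 = 26.4664.
Welfare loss = ½ × 3.5669 × 26.4664 = 47.20.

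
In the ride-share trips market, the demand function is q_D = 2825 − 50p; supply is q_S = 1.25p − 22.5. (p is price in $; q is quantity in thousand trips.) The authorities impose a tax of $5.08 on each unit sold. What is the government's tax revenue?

In inverse form: demand p = 56.5 − 0.02q, supply p = 18 + 0.8q.
Competitive equilibrium: 56.5 − 0.02q = 18 + 0.8q → q* = 46.9512, p* = 55.561.
With the tax, the buyer price exceeds the seller price by 5.08: (56.5 − 0.02q) − (18 + 0.8q) = 5.08 → q' = 40.7561.
Tax revenue = 5.08 × 40.7561 = $207.04 thousand.

$207.04 thousand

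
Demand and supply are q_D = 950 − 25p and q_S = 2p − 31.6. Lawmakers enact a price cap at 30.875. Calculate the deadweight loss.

32.44

In inverse form: demand p = 38 − 0.04q, supply p = 15.8 + 0.5q.
Competitive equilibrium: 38 − 0.04q = 15.8 + 0.5q → q* = 41.1111, p* = 36.3556.
At the ceiling p = 30.875, quantity supplied = (30.875 − 15.8)/0.5 = 30.15.
Willingness to pay at q' = 30.15: 38 − 0.04·30.15 = 36.794.
Δq = 41.1111 − 30.15 = 10.9611; wedge = 36.794 − 30.875 = 5.919.
DWL = ½ × 10.9611 × 5.919 = 32.44.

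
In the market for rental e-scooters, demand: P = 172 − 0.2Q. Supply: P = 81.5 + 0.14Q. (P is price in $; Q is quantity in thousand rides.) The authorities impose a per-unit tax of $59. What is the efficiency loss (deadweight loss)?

$5119.12 thousand

Competitive equilibrium: 172 − 0.2Q = 81.5 + 0.14Q → Q* = 266.1765, P* = 118.7647.
With the tax, the buyer price exceeds the seller price by 59: (172 − 0.2Q) − (81.5 + 0.14Q) = 59 → Q' = 92.6471.
ΔQ = 266.1765 − 92.6471 = 173.5294; the wedge equals the tax, 59.
The triangle = ½ × 173.5294 × 59 = $5119.12 thousand.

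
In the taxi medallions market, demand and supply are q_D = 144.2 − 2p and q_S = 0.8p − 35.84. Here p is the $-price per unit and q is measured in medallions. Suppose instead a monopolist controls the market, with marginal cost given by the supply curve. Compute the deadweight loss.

$10.52

In inverse form: demand p = 72.1 − 0.5q, supply p = 44.8 + 1.25q.
Competitive equilibrium: 72.1 − 0.5q = 44.8 + 1.25q → q* = 15.6, p* = 64.3.
Marginal revenue: MR = 72.1 − q. Set MR = MC: 72.1 − q = 44.8 + 1.25q → q_m = 12.1333.
Price p_m = 72.1 − 0.5·12.1333 = 66.0334; MC(q_m) = 44.8 + 1.25·12.1333 = 59.9666.
Competitive q* = 15.6, so Δq = 3.4667; wedge = 66.0334 − 59.9666 = 6.0668.
Welfare loss = ½ × 3.4667 × 6.0668 = $10.52.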